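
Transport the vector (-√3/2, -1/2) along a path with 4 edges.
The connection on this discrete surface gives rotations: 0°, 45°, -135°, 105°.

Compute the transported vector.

Total rotation: 0° + 45° + (-135°) + 105° = 15°. Final vector: (-0.7071, -0.7071)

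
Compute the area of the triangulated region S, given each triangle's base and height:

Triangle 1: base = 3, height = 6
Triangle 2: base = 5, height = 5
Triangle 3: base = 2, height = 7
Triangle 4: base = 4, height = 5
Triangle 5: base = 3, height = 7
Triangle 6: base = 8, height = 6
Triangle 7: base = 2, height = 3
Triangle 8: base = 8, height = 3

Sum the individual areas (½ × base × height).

(1/2)×3×6 + (1/2)×5×5 + (1/2)×2×7 + (1/2)×4×5 + (1/2)×3×7 + (1/2)×8×6 + (1/2)×2×3 + (1/2)×8×3 = 88.0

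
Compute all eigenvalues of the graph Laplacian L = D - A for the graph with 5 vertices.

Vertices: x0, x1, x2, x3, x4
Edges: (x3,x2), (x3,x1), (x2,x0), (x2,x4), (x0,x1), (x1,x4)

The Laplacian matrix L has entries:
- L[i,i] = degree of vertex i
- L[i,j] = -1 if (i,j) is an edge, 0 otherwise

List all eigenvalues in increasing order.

Degrees: deg(x0) = 2, deg(x1) = 3, deg(x2) = 3, deg(x3) = 2, deg(x4) = 2.
L = D − A with rows/columns ordered (x0, x1, x2, x3, x4):
  [ 2, -1, -1,  0,  0]
  [-1,  3,  0, -1, -1]
  [-1,  0,  3, -1, -1]
  [ 0, -1, -1,  2,  0]
  [ 0, -1, -1,  0,  2]
Characteristic polynomial: det(λI − L) = λ(λ − 2)²(λ − 3)(λ − 5).
Roots: λ = 0; (λ − 2) = 0 ⇒ λ = 2 (multiplicity 2); (λ − 3) = 0 ⇒ λ = 3; (λ − 5) = 0 ⇒ λ = 5.
(Check: the roots sum (with multiplicity) to 12, matching trace L = Σdeg = 2·6 = 12.)
Laplacian eigenvalues (increasing order): [0.0, 2.0, 2.0, 3.0, 5.0]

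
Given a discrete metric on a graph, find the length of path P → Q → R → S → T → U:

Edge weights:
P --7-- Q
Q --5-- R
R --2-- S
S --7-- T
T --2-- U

Arc length = 7 + 5 + 2 + 7 + 2 = 23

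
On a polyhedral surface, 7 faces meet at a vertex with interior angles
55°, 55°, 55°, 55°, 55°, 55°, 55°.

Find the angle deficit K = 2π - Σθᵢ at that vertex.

Sum of angles = 385°. K = 360° - 385° = -25° = -5π/36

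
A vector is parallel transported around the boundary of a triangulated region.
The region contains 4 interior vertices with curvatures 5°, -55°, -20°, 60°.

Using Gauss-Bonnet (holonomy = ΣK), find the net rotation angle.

Holonomy = total enclosed curvature = 5° + (-55°) + (-20°) + 60° = -10°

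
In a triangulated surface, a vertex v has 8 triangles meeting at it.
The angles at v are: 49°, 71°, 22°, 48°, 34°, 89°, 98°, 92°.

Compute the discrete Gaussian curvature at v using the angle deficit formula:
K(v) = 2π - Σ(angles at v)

Sum of angles = 503°. K = 360° - 503° = -143° = -143π/180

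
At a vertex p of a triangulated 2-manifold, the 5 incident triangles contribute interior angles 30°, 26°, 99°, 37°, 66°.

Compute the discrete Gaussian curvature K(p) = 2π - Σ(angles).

Sum of angles = 258°. K = 360° - 258° = 102° = 17π/30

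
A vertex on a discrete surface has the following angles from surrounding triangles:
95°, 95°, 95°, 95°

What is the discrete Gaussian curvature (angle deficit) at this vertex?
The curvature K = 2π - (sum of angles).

Sum of angles = 380°. K = 360° - 380° = -20° = -π/9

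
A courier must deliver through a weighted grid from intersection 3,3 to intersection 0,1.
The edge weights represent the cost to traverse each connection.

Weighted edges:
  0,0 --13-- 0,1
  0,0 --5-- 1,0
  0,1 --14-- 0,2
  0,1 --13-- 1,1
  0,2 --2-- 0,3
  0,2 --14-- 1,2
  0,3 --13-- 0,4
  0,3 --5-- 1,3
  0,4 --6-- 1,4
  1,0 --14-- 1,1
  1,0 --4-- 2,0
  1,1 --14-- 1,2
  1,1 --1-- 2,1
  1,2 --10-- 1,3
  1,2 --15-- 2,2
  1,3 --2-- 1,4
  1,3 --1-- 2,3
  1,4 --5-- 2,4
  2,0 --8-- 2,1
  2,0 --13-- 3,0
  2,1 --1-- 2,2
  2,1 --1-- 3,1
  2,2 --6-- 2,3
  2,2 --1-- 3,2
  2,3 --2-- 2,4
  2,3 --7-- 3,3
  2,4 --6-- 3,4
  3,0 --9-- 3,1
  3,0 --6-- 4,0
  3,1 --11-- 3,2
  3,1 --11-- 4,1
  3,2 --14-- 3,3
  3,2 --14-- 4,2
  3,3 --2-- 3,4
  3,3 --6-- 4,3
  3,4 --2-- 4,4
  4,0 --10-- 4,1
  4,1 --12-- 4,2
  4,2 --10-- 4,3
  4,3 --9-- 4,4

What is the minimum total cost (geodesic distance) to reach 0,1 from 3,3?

Shortest path: 3,3 → 2,3 → 2,2 → 2,1 → 1,1 → 0,1, total weight = 28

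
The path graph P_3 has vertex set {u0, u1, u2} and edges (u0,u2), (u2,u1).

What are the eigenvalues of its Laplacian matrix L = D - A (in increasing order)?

The path graph P_n has Laplacian eigenvalues λ_k = 2 − 2cos(kπ/n), k = 0, 1, …, n−1. Here n = 3:
k=0: 2 − 2cos(0) = 0.0; k=1: 2 − 2cos(π/3) = 1.0; k=2: 2 − 2cos(2π/3) = 3.0.
Laplacian eigenvalues (increasing order): [0.0, 1.0, 3.0]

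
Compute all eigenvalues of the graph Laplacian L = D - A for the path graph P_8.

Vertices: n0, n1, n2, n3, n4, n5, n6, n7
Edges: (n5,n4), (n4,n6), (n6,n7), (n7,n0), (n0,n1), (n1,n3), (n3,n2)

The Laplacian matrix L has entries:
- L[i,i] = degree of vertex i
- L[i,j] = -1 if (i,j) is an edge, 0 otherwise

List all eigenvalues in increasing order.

The path graph P_n has Laplacian eigenvalues λ_k = 2 − 2cos(kπ/n), k = 0, 1, …, n−1. Here n = 8:
k=0: 2 − 2cos(0) = 0.0; k=1: 2 − 2cos(π/8) = 0.1522; k=2: 2 − 2cos(π/4) = 0.5858; k=3: 2 − 2cos(3π/8) = 1.2346; k=4: 2 − 2cos(π/2) = 2.0; k=5: 2 − 2cos(5π/8) = 2.7654; k=6: 2 − 2cos(3π/4) = 3.4142; k=7: 2 − 2cos(7π/8) = 3.8478.
Laplacian eigenvalues (increasing order): [0.0, 0.1522, 0.5858, 1.2346, 2.0, 2.7654, 3.4142, 3.8478]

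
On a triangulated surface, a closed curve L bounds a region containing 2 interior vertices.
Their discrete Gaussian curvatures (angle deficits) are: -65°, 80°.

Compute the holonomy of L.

Holonomy = total enclosed curvature = (-65°) + 80° = 15°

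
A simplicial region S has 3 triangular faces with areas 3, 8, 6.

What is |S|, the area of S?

3 + 8 + 6 = 17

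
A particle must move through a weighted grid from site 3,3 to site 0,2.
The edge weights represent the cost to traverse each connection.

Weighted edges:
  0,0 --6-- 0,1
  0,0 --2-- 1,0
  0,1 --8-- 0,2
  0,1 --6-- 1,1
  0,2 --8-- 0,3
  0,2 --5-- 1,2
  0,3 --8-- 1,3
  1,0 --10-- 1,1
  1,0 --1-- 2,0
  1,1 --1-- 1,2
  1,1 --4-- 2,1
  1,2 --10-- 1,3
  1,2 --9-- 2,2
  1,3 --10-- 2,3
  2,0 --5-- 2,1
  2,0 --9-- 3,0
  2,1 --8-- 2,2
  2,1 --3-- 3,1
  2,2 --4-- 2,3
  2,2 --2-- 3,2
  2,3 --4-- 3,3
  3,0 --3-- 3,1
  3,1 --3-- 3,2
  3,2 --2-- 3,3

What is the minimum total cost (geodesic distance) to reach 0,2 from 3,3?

Shortest path: 3,3 → 3,2 → 2,2 → 1,2 → 0,2, total weight = 18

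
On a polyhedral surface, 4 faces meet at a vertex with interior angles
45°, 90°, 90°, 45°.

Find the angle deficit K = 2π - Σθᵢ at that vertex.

Sum of angles = 270°. K = 360° - 270° = 90° = π/2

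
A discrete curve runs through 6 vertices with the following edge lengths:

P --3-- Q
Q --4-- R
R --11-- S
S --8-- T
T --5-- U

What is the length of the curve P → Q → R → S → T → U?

Arc length = 3 + 4 + 11 + 8 + 5 = 31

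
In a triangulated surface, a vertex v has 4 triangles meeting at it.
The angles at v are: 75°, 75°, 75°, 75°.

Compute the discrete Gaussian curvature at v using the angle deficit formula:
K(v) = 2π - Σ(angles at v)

Sum of angles = 300°. K = 360° - 300° = 60°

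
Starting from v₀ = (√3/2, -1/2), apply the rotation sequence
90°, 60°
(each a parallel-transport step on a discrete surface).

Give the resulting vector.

Total rotation: 90° + 60° = 150°. Final vector: (-0.5000, 0.8660)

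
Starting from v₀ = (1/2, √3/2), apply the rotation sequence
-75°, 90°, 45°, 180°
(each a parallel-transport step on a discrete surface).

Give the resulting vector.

Total rotation: (-75°) + 90° + 45° + 180° = 240° ≡ -120° (mod 360°). Final vector: (0.5000, -0.8660)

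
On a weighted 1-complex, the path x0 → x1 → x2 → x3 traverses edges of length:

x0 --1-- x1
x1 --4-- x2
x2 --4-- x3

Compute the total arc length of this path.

Arc length = 1 + 4 + 4 = 9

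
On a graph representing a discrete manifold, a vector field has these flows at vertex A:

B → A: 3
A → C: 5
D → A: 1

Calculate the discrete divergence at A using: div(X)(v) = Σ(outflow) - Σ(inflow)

Divergence = sum of outgoing flows = (-3) + 5 + (-1) = 1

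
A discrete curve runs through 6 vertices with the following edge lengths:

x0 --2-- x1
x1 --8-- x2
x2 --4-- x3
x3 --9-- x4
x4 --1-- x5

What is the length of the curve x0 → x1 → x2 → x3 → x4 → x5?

Arc length = 2 + 8 + 4 + 9 + 1 = 24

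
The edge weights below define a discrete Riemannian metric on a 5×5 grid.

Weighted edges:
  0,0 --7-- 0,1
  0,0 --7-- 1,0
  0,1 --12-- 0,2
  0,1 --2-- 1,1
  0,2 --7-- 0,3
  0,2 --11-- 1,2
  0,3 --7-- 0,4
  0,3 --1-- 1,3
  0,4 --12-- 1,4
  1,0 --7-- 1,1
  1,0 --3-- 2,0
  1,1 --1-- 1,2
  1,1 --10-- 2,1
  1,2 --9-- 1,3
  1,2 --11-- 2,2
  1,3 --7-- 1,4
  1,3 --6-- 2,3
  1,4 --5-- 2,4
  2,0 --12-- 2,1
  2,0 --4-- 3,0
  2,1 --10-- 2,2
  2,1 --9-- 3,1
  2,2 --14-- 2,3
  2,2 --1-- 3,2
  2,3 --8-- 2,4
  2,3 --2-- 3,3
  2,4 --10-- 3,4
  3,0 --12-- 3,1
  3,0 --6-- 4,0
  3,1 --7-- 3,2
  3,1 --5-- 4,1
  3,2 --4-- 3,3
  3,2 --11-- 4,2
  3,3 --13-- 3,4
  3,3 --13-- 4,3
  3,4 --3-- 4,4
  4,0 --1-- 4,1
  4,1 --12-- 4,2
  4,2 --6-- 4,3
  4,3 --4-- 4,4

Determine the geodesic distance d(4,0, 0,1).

Shortest path: 4,0 → 3,0 → 2,0 → 1,0 → 1,1 → 0,1, total weight = 22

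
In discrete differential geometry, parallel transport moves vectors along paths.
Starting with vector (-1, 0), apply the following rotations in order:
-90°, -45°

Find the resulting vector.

Total rotation: (-90°) + (-45°) = -135°. Final vector: (0.7071, 0.7071)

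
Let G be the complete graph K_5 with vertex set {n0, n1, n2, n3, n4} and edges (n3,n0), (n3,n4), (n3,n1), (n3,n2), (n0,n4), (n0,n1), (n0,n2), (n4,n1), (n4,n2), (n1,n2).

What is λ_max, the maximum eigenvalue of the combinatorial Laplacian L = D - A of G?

For the complete graph K_n, L = nI − J (J = all-ones matrix). J has eigenvalues n (once, eigenvector 𝟙) and 0 (multiplicity n−1), so L has eigenvalues 0 (once) and n (multiplicity n−1). Here n = 5: eigenvalue 0 once and 5 with multiplicity 4.
Laplacian eigenvalues: [0.0, 5.0, 5.0, 5.0, 5.0]. Largest eigenvalue (spectral radius) = 5.0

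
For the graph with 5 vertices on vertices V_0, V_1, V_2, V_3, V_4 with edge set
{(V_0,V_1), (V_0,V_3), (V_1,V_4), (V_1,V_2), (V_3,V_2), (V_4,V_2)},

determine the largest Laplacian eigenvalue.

Degrees: deg(V_0) = 2, deg(V_1) = 3, deg(V_2) = 3, deg(V_3) = 2, deg(V_4) = 2.
L = D − A with rows/columns ordered (V_0, V_1, V_2, V_3, V_4):
  [ 2, -1,  0, -1,  0]
  [-1,  3, -1,  0, -1]
  [ 0, -1,  3, -1, -1]
  [-1,  0, -1,  2,  0]
  [ 0, -1, -1,  0,  2]
Characteristic polynomial: det(λI − L) = λ(λ² − 5λ + 5)(λ² − 7λ + 11).
Roots: λ = 0; (λ² − 5λ + 5) = 0 ⇒ λ = (5 ± √5)/2 ≈ 1.382, 3.618; (λ² − 7λ + 11) = 0 ⇒ λ = (7 ± √5)/2 ≈ 2.382, 4.618.
(Check: the roots sum (with multiplicity) to 12, matching trace L = Σdeg = 2·6 = 12.)
Laplacian eigenvalues: [0.0, 1.382, 2.382, 3.618, 4.618]. Largest eigenvalue (spectral radius) = 4.618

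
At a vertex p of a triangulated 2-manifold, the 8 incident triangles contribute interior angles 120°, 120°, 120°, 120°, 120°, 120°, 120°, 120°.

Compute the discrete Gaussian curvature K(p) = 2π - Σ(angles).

Sum of angles = 960°. K = 360° - 960° = -600°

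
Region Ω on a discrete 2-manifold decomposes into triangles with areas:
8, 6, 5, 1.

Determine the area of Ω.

8 + 6 + 5 + 1 = 20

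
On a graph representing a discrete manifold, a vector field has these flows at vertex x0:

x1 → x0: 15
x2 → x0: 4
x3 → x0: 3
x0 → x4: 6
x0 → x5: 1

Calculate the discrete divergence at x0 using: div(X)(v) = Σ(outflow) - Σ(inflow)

Divergence = sum of outgoing flows = (-15) + (-4) + (-3) + 6 + 1 = -15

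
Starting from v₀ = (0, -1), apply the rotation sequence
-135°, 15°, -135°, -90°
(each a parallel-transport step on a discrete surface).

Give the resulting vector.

Total rotation: (-135°) + 15° + (-135°) + (-90°) = -345° ≡ 15° (mod 360°). Final vector: (0.2588, -0.9659)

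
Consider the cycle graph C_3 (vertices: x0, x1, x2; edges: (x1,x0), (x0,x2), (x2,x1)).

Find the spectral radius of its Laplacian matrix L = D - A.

The cycle graph C_n has Laplacian eigenvalues λ_k = 2 − 2cos(2πk/n), k = 0, 1, …, n−1. Here n = 3:
k=0: 2 − 2cos(0) = 0.0; k=1: 2 − 2cos(2π/3) = 3.0; k=2: 2 − 2cos(4π/3) = 3.0.
Laplacian eigenvalues: [0.0, 3.0, 3.0]. Largest eigenvalue (spectral radius) = 3.0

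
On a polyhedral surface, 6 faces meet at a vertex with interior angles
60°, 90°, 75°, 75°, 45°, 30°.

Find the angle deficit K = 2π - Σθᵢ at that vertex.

Sum of angles = 375°. K = 360° - 375° = -15°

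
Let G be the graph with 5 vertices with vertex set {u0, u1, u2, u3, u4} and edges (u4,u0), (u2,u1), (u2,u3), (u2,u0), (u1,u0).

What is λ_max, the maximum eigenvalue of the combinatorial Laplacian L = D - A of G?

Degrees: deg(u0) = 3, deg(u1) = 2, deg(u2) = 3, deg(u3) = 1, deg(u4) = 1.
L = D − A with rows/columns ordered (u0, u1, u2, u3, u4):
  [ 3, -1, -1,  0, -1]
  [-1,  2, -1,  0,  0]
  [-1, -1,  3, -1,  0]
  [ 0,  0, -1,  1,  0]
  [-1,  0,  0,  0,  1]
Characteristic polynomial: det(λI − L) = λ(λ² − 5λ + 3)(λ² − 5λ + 5).
Roots: λ = 0; (λ² − 5λ + 3) = 0 ⇒ λ = (5 ± √13)/2 ≈ 0.6972, 4.3028; (λ² − 5λ + 5) = 0 ⇒ λ = (5 ± √5)/2 ≈ 1.382, 3.618.
(Check: the roots sum (with multiplicity) to 10, matching trace L = Σdeg = 2·5 = 10.)
Laplacian eigenvalues: [0.0, 0.6972, 1.382, 3.618, 4.3028]. Largest eigenvalue (spectral radius) = 4.3028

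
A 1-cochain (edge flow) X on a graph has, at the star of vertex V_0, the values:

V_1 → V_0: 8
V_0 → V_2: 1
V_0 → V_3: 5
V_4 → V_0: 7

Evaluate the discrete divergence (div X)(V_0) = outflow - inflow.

Divergence = sum of outgoing flows = (-8) + 1 + 5 + (-7) = -9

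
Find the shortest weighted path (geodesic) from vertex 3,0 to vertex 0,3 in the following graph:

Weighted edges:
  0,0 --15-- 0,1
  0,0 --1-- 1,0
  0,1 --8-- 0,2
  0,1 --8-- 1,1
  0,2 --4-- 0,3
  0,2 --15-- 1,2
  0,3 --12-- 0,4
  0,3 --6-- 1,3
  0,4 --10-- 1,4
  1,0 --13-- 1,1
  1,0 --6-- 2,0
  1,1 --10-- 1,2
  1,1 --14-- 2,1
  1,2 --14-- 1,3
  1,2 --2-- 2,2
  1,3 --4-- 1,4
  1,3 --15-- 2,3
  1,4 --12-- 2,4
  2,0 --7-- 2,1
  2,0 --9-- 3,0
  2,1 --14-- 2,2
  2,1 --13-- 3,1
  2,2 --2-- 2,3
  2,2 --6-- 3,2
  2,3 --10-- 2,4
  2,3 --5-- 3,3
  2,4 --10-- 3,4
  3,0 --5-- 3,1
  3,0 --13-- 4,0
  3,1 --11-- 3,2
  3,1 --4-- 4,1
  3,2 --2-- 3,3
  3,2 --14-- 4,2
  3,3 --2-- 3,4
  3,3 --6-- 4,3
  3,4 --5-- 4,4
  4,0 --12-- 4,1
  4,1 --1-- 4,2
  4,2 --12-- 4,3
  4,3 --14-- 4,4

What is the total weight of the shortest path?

Shortest path: 3,0 → 3,1 → 3,2 → 2,2 → 1,2 → 0,2 → 0,3, total weight = 43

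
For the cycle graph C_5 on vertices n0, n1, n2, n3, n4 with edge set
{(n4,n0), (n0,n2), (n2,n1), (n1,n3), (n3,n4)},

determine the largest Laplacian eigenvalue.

The cycle graph C_n has Laplacian eigenvalues λ_k = 2 − 2cos(2πk/n), k = 0, 1, …, n−1. Here n = 5:
k=0: 2 − 2cos(0) = 0.0; k=1: 2 − 2cos(2π/5) = 1.382; k=2: 2 − 2cos(4π/5) = 3.618; k=3: 2 − 2cos(6π/5) = 3.618; k=4: 2 − 2cos(8π/5) = 1.382.
Laplacian eigenvalues: [0.0, 1.382, 1.382, 3.618, 3.618]. Largest eigenvalue (spectral radius) = 3.618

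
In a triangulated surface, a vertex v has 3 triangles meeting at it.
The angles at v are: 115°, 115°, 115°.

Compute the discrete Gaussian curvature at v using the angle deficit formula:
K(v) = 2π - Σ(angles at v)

Sum of angles = 345°. K = 360° - 345° = 15° = π/12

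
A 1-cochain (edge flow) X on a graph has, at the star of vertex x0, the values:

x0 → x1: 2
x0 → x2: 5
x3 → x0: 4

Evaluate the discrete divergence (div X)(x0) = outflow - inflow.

Divergence = sum of outgoing flows = 2 + 5 + (-4) = 3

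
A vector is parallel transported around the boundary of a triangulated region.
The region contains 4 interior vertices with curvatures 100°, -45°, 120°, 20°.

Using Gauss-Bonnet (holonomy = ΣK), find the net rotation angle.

Holonomy = total enclosed curvature = 100° + (-45°) + 120° + 20° = 195°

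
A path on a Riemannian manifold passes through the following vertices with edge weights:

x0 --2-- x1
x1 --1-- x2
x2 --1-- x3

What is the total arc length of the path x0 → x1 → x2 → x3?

Arc length = 2 + 1 + 1 = 4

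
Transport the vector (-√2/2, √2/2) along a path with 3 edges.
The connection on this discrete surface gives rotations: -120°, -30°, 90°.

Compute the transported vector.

Total rotation: (-120°) + (-30°) + 90° = -60°. Final vector: (0.2588, 0.9659)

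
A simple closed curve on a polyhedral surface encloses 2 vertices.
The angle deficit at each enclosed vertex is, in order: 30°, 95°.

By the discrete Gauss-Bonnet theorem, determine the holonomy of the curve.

Holonomy = total enclosed curvature = 30° + 95° = 125°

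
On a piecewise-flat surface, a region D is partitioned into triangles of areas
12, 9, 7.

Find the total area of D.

12 + 9 + 7 = 28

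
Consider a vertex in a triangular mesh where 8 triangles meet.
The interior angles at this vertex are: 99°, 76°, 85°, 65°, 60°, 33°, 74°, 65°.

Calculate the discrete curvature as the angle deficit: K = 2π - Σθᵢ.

Sum of angles = 557°. K = 360° - 557° = -197° = -197π/180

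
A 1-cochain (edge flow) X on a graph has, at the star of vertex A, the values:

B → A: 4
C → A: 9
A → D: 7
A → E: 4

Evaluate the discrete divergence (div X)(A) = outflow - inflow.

Divergence = sum of outgoing flows = (-4) + (-9) + 7 + 4 = -2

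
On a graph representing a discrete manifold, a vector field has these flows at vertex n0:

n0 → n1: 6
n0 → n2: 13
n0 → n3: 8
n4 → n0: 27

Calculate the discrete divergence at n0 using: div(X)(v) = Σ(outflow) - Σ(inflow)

Divergence = sum of outgoing flows = 6 + 13 + 8 + (-27) = 0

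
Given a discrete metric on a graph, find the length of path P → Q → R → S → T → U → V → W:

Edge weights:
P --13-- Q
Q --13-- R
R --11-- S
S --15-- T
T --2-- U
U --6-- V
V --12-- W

Arc length = 13 + 13 + 11 + 15 + 2 + 6 + 12 = 72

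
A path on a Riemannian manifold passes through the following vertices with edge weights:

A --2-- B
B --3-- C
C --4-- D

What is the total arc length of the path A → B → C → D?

Arc length = 2 + 3 + 4 = 9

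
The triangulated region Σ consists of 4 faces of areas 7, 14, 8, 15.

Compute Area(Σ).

7 + 14 + 8 + 15 = 44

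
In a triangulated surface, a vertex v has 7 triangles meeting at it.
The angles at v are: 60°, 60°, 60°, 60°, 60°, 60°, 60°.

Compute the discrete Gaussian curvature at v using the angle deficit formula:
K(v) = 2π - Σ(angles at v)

Sum of angles = 420°. K = 360° - 420° = -60° = -π/3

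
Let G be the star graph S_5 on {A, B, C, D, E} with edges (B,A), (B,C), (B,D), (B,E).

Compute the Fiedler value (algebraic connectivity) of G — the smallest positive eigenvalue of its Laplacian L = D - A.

The star S_5 is the complete bipartite graph K_{1,4} (one hub of degree 4, 4 leaves of degree 1). The Laplacian spectrum of K_{p,q} is 0, p (multiplicity q−1), q (multiplicity p−1), p+q. With p = 1, q = 4: 0 once, 1 with multiplicity 3, and 5 once. (Check: trace L = sum of degrees = 8 = 3·1 + 5.)
Laplacian eigenvalues: [0.0, 1.0, 1.0, 1.0, 5.0]. Algebraic connectivity (smallest non-zero eigenvalue) = 1.0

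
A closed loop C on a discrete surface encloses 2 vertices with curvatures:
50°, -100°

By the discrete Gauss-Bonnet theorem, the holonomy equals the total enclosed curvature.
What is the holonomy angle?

Holonomy = total enclosed curvature = 50° + (-100°) = -50°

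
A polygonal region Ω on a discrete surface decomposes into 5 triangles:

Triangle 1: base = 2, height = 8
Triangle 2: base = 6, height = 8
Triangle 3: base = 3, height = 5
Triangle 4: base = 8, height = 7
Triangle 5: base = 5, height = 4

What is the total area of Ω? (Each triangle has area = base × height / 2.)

(1/2)×2×8 + (1/2)×6×8 + (1/2)×3×5 + (1/2)×8×7 + (1/2)×5×4 = 77.5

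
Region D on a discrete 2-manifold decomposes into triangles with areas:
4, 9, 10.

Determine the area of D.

4 + 9 + 10 = 23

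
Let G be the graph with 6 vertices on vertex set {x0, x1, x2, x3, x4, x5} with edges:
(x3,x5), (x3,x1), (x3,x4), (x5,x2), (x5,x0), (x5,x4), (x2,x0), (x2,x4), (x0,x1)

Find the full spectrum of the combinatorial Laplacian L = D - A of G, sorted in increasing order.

Degrees: deg(x0) = 3, deg(x1) = 2, deg(x2) = 3, deg(x3) = 3, deg(x4) = 3, deg(x5) = 4.
L = D − A with rows/columns ordered (x0, x1, x2, x3, x4, x5):
  [ 3, -1, -1,  0,  0, -1]
  [-1,  2,  0, -1,  0,  0]
  [-1,  0,  3,  0, -1, -1]
  [ 0, -1,  0,  3, -1, -1]
  [ 0,  0, -1, -1,  3, -1]
  [-1,  0, -1, -1, -1,  4]
Characteristic polynomial: det(λI − L) = λ(λ² − 7λ + 9)(λ² − 7λ + 11)(λ − 4).
Roots: λ = 0; (λ² − 7λ + 9) = 0 ⇒ λ = (7 ± √13)/2 ≈ 1.6972, 5.3028; (λ² − 7λ + 11) = 0 ⇒ λ = (7 ± √5)/2 ≈ 2.382, 4.618; (λ − 4) = 0 ⇒ λ = 4.
(Check: the roots sum (with multiplicity) to 18, matching trace L = Σdeg = 2·9 = 18.)
Laplacian eigenvalues (increasing order): [0.0, 1.6972, 2.382, 4.0, 4.618, 5.3028]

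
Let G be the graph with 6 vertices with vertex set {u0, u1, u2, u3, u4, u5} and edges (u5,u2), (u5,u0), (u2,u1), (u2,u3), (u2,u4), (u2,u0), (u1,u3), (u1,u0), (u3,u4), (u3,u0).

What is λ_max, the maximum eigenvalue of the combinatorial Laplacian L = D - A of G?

Degrees: deg(u0) = 4, deg(u1) = 3, deg(u2) = 5, deg(u3) = 4, deg(u4) = 2, deg(u5) = 2.
L = D − A with rows/columns ordered (u0, u1, u2, u3, u4, u5):
  [ 4, -1, -1, -1,  0, -1]
  [-1,  3, -1, -1,  0,  0]
  [-1, -1,  5, -1, -1, -1]
  [-1, -1, -1,  4, -1,  0]
  [ 0,  0, -1, -1,  2,  0]
  [-1,  0, -1,  0,  0,  2]
Characteristic polynomial: det(λI − L) = λ(λ² − 7λ + 9)(λ² − 7λ + 11)(λ − 6).
Roots: λ = 0; (λ² − 7λ + 9) = 0 ⇒ λ = (7 ± √13)/2 ≈ 1.6972, 5.3028; (λ² − 7λ + 11) = 0 ⇒ λ = (7 ± √5)/2 ≈ 2.382, 4.618; (λ − 6) = 0 ⇒ λ = 6.
(Check: the roots sum (with multiplicity) to 20, matching trace L = Σdeg = 2·10 = 20.)
Laplacian eigenvalues: [0.0, 1.6972, 2.382, 4.618, 5.3028, 6.0]. Largest eigenvalue (spectral radius) = 6.0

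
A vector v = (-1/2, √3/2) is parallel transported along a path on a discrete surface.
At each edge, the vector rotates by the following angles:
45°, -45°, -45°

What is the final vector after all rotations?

Total rotation: 45° + (-45°) + (-45°) = -45°. Final vector: (0.2588, 0.9659)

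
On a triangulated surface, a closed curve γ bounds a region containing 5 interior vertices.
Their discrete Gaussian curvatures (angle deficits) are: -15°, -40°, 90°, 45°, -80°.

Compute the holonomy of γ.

Holonomy = total enclosed curvature = (-15°) + (-40°) + 90° + 45° + (-80°) = 0°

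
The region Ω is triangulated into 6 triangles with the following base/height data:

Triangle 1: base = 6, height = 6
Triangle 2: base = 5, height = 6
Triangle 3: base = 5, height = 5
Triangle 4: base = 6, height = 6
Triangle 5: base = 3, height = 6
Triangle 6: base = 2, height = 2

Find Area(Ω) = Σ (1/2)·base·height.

(1/2)×6×6 + (1/2)×5×6 + (1/2)×5×5 + (1/2)×6×6 + (1/2)×3×6 + (1/2)×2×2 = 74.5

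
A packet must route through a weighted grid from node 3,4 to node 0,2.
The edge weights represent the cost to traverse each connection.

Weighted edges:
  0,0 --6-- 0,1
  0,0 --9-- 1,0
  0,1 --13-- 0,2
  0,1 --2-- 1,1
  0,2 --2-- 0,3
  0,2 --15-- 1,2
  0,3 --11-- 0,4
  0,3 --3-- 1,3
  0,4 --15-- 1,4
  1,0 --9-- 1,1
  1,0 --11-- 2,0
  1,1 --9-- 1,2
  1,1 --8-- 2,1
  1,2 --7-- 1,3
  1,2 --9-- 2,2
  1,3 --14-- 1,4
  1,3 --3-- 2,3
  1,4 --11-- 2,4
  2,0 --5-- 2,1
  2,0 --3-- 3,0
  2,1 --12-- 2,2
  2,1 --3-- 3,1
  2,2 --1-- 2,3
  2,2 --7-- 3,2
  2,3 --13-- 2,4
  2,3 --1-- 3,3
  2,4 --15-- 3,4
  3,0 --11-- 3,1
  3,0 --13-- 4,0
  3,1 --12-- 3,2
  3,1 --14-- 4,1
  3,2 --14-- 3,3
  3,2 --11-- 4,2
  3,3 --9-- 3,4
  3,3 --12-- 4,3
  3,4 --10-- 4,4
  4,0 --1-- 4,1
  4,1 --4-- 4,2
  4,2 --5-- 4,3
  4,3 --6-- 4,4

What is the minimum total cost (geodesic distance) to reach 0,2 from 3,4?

Shortest path: 3,4 → 3,3 → 2,3 → 1,3 → 0,3 → 0,2, total weight = 18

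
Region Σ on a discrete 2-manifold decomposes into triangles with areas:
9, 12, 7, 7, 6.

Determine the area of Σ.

9 + 12 + 7 + 7 + 6 = 41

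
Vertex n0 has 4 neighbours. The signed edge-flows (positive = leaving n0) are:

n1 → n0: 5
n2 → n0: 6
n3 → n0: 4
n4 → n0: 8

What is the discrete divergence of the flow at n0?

Divergence = sum of outgoing flows = (-5) + (-6) + (-4) + (-8) = -23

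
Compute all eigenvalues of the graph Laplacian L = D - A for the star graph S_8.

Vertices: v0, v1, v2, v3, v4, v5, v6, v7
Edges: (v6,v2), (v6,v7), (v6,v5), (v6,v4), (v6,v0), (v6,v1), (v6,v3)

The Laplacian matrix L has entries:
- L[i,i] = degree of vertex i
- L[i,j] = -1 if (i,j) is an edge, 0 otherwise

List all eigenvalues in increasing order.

The star S_8 is the complete bipartite graph K_{1,7} (one hub of degree 7, 7 leaves of degree 1). The Laplacian spectrum of K_{p,q} is 0, p (multiplicity q−1), q (multiplicity p−1), p+q. With p = 1, q = 7: 0 once, 1 with multiplicity 6, and 8 once. (Check: trace L = sum of degrees = 14 = 6·1 + 8.)
Laplacian eigenvalues (increasing order): [0.0, 1.0, 1.0, 1.0, 1.0, 1.0, 1.0, 8.0]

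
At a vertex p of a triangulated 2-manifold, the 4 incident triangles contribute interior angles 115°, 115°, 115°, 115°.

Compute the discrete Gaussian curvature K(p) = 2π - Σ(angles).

Sum of angles = 460°. K = 360° - 460° = -100° = -5π/9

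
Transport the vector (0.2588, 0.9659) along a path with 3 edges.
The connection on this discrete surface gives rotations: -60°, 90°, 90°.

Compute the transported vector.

Total rotation: (-60°) + 90° + 90° = 120°. Final vector: (-0.9659, -0.2588)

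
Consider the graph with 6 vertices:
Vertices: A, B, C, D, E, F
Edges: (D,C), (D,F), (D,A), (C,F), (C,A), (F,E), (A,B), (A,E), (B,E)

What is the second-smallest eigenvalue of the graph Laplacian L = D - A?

Degrees: deg(A) = 4, deg(B) = 2, deg(C) = 3, deg(D) = 3, deg(E) = 3, deg(F) = 3.
L = D − A with rows/columns ordered (A, B, C, D, E, F):
  [ 4, -1, -1, -1, -1,  0]
  [-1,  2,  0,  0, -1,  0]
  [-1,  0,  3, -1,  0, -1]
  [-1,  0, -1,  3,  0, -1]
  [-1, -1,  0,  0,  3, -1]
  [ 0,  0, -1, -1, -1,  3]
Characteristic polynomial: det(λI − L) = λ(λ² − 7λ + 8)(λ − 3)(λ − 4)².
Roots: λ = 0; (λ² − 7λ + 8) = 0 ⇒ λ = (7 ± √17)/2 ≈ 1.4384, 5.5616; (λ − 3) = 0 ⇒ λ = 3; (λ − 4) = 0 ⇒ λ = 4 (multiplicity 2).
(Check: the roots sum (with multiplicity) to 18, matching trace L = Σdeg = 2·9 = 18.)
Laplacian eigenvalues: [0.0, 1.4384, 3.0, 4.0, 4.0, 5.5616]. Algebraic connectivity (smallest non-zero eigenvalue) = 1.4384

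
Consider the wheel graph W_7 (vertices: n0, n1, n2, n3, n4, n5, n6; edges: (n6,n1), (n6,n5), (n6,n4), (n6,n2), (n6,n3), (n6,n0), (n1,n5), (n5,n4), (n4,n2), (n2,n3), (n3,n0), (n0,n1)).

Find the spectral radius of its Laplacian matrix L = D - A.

The wheel W_7 is the join K_1 ∨ C_6 (a hub joined to every vertex of a cycle of length 6). For a join G ∨ H (G on p vertices, H on q vertices) the Laplacian spectrum is 0, p+q, the eigenvalues of L(G) other than one 0 each shifted by +q, and the eigenvalues of L(H) other than one 0 each shifted by +p. With G = K_1 (p = 1, nothing left after dropping its 0) and H = C_6 (q = 6, eigenvalues 2 − 2cos(2πk/6), k = 0, …, 5; drop k = 0), the spectrum of W_7 is 0, 7, and 1 + (2 − 2cos(2πk/6)) = 3 − 2cos(2πk/6) for k = 1, …, 5:
k=1: 3 − 2cos(π/3) = 2.0; k=2: 3 − 2cos(2π/3) = 4.0; k=3: 3 − 2cos(π) = 5.0; k=4: 3 − 2cos(4π/3) = 4.0; k=5: 3 − 2cos(5π/3) = 2.0.
Laplacian eigenvalues: [0.0, 2.0, 2.0, 4.0, 4.0, 5.0, 7.0]. Largest eigenvalue (spectral radius) = 7.0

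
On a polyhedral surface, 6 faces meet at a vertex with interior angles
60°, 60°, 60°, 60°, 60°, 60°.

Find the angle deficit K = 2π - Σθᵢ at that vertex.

Sum of angles = 360°. K = 360° - 360° = 0°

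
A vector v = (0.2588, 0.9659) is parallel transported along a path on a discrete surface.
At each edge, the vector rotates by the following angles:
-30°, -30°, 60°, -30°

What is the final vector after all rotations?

Total rotation: (-30°) + (-30°) + 60° + (-30°) = -30°. Final vector: (0.7071, 0.7071)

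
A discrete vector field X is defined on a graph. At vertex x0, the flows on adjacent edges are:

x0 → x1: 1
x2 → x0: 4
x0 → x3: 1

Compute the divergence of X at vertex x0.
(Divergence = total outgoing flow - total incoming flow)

Divergence = sum of outgoing flows = 1 + (-4) + 1 = -2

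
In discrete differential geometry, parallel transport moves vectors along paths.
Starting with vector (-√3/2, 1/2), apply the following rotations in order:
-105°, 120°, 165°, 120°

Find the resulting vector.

Total rotation: (-105°) + 120° + 165° + 120° = 300° ≡ -60° (mod 360°). Final vector: (0, 1)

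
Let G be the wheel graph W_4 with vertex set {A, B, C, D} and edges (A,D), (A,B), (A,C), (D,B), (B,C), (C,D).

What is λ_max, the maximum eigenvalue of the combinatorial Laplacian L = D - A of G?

The wheel W_4 is the join K_1 ∨ C_3 (a hub joined to every vertex of a cycle of length 3). For a join G ∨ H (G on p vertices, H on q vertices) the Laplacian spectrum is 0, p+q, the eigenvalues of L(G) other than one 0 each shifted by +q, and the eigenvalues of L(H) other than one 0 each shifted by +p. With G = K_1 (p = 1, nothing left after dropping its 0) and H = C_3 (q = 3, eigenvalues 2 − 2cos(2πk/3), k = 0, …, 2; drop k = 0), the spectrum of W_4 is 0, 4, and 1 + (2 − 2cos(2πk/3)) = 3 − 2cos(2πk/3) for k = 1, …, 2:
k=1: 3 − 2cos(2π/3) = 4.0; k=2: 3 − 2cos(4π/3) = 4.0.
Laplacian eigenvalues: [0.0, 4.0, 4.0, 4.0]. Largest eigenvalue (spectral radius) = 4.0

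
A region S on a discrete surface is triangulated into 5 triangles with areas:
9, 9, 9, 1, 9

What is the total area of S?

9 + 9 + 9 + 1 + 9 = 37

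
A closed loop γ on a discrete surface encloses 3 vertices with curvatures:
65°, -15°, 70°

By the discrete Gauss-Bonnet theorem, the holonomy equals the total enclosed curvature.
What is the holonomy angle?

Holonomy = total enclosed curvature = 65° + (-15°) + 70° = 120°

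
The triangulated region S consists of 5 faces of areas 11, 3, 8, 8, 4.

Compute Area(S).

11 + 3 + 8 + 8 + 4 = 34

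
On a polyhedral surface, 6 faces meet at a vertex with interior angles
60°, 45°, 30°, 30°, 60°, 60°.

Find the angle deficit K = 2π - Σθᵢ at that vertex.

Sum of angles = 285°. K = 360° - 285° = 75° = 5π/12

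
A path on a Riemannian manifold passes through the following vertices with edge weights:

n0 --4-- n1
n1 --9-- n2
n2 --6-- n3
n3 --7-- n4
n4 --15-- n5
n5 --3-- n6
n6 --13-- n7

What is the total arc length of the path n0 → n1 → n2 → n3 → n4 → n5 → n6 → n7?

Arc length = 4 + 9 + 6 + 7 + 15 + 3 + 13 = 57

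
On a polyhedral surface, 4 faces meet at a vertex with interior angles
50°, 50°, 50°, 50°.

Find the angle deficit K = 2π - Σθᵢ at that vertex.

Sum of angles = 200°. K = 360° - 200° = 160° = 8π/9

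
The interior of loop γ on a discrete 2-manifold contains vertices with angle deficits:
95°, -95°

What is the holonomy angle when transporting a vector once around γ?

Holonomy = total enclosed curvature = 95° + (-95°) = 0°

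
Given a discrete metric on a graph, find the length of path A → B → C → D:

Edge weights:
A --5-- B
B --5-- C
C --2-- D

Arc length = 5 + 5 + 2 = 12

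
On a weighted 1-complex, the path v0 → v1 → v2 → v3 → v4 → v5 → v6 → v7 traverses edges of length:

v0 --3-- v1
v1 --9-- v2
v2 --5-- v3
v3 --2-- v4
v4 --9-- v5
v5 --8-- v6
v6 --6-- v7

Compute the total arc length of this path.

Arc length = 3 + 9 + 5 + 2 + 9 + 8 + 6 = 42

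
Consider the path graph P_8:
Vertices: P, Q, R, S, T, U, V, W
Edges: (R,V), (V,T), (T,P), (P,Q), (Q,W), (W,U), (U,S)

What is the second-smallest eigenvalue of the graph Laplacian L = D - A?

The path graph P_n has Laplacian eigenvalues λ_k = 2 − 2cos(kπ/n), k = 0, 1, …, n−1. Here n = 8:
k=0: 2 − 2cos(0) = 0.0; k=1: 2 − 2cos(π/8) = 0.1522; k=2: 2 − 2cos(π/4) = 0.5858; k=3: 2 − 2cos(3π/8) = 1.2346; k=4: 2 − 2cos(π/2) = 2.0; k=5: 2 − 2cos(5π/8) = 2.7654; k=6: 2 − 2cos(3π/4) = 3.4142; k=7: 2 − 2cos(7π/8) = 3.8478.
Laplacian eigenvalues: [0.0, 0.1522, 0.5858, 1.2346, 2.0, 2.7654, 3.4142, 3.8478]. Algebraic connectivity (smallest non-zero eigenvalue) = 0.1522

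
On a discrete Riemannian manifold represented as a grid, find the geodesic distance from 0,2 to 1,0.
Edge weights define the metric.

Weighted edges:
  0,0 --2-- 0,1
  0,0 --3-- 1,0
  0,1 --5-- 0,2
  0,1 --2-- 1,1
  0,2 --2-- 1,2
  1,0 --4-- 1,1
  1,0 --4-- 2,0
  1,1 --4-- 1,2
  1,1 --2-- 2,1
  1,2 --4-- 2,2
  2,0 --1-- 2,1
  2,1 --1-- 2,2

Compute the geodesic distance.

Shortest path: 0,2 → 1,2 → 1,1 → 1,0, total weight = 10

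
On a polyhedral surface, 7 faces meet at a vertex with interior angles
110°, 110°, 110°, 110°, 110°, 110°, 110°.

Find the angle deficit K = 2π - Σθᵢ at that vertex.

Sum of angles = 770°. K = 360° - 770° = -410° = -41π/18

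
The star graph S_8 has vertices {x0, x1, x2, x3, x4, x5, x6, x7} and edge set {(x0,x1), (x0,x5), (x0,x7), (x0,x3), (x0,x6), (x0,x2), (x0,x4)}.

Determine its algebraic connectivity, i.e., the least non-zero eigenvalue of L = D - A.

The star S_8 is the complete bipartite graph K_{1,7} (one hub of degree 7, 7 leaves of degree 1). The Laplacian spectrum of K_{p,q} is 0, p (multiplicity q−1), q (multiplicity p−1), p+q. With p = 1, q = 7: 0 once, 1 with multiplicity 6, and 8 once. (Check: trace L = sum of degrees = 14 = 6·1 + 8.)
Laplacian eigenvalues: [0.0, 1.0, 1.0, 1.0, 1.0, 1.0, 1.0, 8.0]. Algebraic connectivity (smallest non-zero eigenvalue) = 1.0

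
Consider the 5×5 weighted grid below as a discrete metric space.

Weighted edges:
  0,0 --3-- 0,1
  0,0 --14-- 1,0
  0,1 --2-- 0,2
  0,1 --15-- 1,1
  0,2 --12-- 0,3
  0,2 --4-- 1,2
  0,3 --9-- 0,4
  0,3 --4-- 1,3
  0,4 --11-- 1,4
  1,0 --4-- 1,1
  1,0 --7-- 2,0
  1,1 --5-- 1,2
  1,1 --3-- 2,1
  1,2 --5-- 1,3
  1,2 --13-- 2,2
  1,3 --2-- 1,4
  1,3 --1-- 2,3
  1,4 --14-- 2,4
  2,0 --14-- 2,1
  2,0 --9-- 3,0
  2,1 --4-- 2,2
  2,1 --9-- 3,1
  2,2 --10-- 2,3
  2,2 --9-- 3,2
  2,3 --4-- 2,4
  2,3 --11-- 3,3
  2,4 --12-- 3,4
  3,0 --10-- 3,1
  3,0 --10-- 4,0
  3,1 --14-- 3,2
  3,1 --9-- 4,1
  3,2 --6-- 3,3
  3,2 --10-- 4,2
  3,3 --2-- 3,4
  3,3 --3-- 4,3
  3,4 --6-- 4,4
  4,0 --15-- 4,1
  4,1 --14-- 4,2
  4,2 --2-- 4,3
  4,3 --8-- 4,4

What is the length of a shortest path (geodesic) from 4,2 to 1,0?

Shortest path: 4,2 → 3,2 → 2,2 → 2,1 → 1,1 → 1,0, total weight = 30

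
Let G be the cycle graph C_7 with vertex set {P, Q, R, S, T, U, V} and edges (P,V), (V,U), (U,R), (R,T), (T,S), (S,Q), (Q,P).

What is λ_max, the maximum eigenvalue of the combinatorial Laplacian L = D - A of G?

The cycle graph C_n has Laplacian eigenvalues λ_k = 2 − 2cos(2πk/n), k = 0, 1, …, n−1. Here n = 7:
k=0: 2 − 2cos(0) = 0.0; k=1: 2 − 2cos(2π/7) = 0.753; k=2: 2 − 2cos(4π/7) = 2.445; k=3: 2 − 2cos(6π/7) = 3.8019; k=4: 2 − 2cos(8π/7) = 3.8019; k=5: 2 − 2cos(10π/7) = 2.445; k=6: 2 − 2cos(12π/7) = 0.753.
Laplacian eigenvalues: [0.0, 0.753, 0.753, 2.445, 2.445, 3.8019, 3.8019]. Largest eigenvalue (spectral radius) = 3.8019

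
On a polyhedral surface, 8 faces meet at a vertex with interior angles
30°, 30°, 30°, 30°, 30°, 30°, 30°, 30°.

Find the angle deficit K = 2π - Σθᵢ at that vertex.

Sum of angles = 240°. K = 360° - 240° = 120°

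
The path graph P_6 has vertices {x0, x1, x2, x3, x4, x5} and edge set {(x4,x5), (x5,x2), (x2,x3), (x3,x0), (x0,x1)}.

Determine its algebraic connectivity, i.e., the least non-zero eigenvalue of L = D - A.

The path graph P_n has Laplacian eigenvalues λ_k = 2 − 2cos(kπ/n), k = 0, 1, …, n−1. Here n = 6:
k=0: 2 − 2cos(0) = 0.0; k=1: 2 − 2cos(π/6) = 0.2679; k=2: 2 − 2cos(π/3) = 1.0; k=3: 2 − 2cos(π/2) = 2.0; k=4: 2 − 2cos(2π/3) = 3.0; k=5: 2 − 2cos(5π/6) = 3.7321.
Laplacian eigenvalues: [0.0, 0.2679, 1.0, 2.0, 3.0, 3.7321]. Algebraic connectivity (smallest non-zero eigenvalue) = 0.2679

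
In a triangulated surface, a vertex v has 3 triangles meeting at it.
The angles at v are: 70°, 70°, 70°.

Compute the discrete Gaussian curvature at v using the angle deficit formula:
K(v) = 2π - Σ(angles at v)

Sum of angles = 210°. K = 360° - 210° = 150°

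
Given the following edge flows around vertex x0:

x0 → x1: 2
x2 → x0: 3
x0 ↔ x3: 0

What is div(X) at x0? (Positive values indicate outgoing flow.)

Divergence = sum of outgoing flows = 2 + (-3) + 0 = -1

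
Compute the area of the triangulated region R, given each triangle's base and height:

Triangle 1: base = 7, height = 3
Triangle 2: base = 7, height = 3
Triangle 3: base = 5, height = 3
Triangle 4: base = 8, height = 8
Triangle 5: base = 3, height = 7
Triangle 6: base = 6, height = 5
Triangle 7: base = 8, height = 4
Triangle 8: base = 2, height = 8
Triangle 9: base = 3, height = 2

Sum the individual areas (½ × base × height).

(1/2)×7×3 + (1/2)×7×3 + (1/2)×5×3 + (1/2)×8×8 + (1/2)×3×7 + (1/2)×6×5 + (1/2)×8×4 + (1/2)×2×8 + (1/2)×3×2 = 113.0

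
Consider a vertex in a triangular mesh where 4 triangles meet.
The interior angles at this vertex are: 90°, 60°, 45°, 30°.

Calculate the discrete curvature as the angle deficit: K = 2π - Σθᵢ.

Sum of angles = 225°. K = 360° - 225° = 135°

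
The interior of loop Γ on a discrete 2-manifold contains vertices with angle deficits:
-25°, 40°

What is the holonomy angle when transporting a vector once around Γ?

Holonomy = total enclosed curvature = (-25°) + 40° = 15°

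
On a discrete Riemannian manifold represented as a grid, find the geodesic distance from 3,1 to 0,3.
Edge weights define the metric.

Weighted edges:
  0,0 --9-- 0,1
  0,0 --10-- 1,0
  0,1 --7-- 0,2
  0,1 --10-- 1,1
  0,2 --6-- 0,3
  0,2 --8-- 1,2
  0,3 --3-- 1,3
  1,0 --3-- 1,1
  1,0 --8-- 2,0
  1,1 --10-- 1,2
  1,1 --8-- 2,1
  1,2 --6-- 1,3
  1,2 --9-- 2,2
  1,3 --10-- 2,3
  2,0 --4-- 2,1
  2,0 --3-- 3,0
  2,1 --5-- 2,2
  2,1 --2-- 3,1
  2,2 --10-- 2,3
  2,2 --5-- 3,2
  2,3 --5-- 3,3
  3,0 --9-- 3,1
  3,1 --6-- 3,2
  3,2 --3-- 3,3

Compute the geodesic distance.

Shortest path: 3,1 → 2,1 → 2,2 → 1,2 → 1,3 → 0,3, total weight = 25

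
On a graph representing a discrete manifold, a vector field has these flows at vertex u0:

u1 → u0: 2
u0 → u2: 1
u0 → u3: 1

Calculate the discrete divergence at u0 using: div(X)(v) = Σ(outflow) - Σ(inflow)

Divergence = sum of outgoing flows = (-2) + 1 + 1 = 0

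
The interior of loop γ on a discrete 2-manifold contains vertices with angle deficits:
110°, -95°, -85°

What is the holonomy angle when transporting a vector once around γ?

Holonomy = total enclosed curvature = 110° + (-95°) + (-85°) = -70°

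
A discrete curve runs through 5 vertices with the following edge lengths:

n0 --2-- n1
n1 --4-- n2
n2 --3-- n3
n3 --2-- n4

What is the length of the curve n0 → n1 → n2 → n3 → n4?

Arc length = 2 + 4 + 3 + 2 = 11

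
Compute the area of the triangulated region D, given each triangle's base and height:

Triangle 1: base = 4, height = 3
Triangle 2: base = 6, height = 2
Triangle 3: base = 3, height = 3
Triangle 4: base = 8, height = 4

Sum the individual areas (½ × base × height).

(1/2)×4×3 + (1/2)×6×2 + (1/2)×3×3 + (1/2)×8×4 = 32.5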